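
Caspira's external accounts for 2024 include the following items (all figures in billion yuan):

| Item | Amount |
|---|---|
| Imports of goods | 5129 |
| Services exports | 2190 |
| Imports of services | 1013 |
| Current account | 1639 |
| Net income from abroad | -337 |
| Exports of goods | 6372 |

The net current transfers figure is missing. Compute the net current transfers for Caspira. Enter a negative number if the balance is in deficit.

Current account = goods balance + services balance + net primary income + net secondary income
Sum of the known components = 2083
Net current transfers = CA - (known components) = 1639 - 2083 = -444

-444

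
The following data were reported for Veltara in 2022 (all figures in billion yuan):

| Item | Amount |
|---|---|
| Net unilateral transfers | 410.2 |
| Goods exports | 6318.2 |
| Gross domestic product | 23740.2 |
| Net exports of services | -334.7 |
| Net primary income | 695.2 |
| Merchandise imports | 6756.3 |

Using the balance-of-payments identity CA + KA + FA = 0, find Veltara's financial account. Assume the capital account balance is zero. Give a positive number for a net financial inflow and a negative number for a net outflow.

Goods balance = 6318.2 - 6756.3 = -438.1
Services balance = -334.7
Trade balance (goods + services) = -438.1 + (-334.7) = -772.8
Net primary income = 695.2
Net secondary income = 410.2
Current account = -772.8 + 695.2 + 410.2 = 332.6
Financial account = -(332.6) = -332.6

-332.6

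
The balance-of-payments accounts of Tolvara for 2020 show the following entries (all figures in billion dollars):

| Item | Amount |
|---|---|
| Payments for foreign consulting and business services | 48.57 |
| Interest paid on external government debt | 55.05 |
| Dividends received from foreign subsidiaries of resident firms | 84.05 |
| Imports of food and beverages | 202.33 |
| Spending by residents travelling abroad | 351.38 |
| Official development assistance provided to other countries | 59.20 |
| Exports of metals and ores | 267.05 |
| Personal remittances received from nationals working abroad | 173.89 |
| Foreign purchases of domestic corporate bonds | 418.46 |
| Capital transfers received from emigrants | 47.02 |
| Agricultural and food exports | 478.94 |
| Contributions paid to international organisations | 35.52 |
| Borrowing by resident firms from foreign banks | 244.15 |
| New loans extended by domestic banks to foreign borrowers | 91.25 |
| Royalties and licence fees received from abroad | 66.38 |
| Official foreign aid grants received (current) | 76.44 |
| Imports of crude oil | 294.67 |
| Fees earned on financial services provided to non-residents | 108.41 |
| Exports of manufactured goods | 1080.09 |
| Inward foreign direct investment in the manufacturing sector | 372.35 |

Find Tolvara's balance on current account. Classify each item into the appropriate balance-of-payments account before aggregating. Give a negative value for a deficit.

1288.53

Goods: -294.67 + 267.05 + 1080.09 - 202.33 + 478.94 = 1329.08
Services: -48.57 - 351.38 + 66.38 + 108.41 = -225.16
Primary income: 84.05 - 55.05 = 29.00
Secondary income: 173.89 + 76.44 - 35.52 - 59.20 = 155.61
Current account = 1329.08 + (-225.16) + 29.00 + 155.61 = 1288.53
(Excluded from the current account — financial account: foreign purchases of domestic corporate bonds 418.46, borrowing by resident firms from foreign banks 244.15, new loans extended by domestic banks to foreign borrowers 91.25, inward foreign direct investment in the manufacturing sector 372.35; capital account: capital transfers received from emigrants 47.02.)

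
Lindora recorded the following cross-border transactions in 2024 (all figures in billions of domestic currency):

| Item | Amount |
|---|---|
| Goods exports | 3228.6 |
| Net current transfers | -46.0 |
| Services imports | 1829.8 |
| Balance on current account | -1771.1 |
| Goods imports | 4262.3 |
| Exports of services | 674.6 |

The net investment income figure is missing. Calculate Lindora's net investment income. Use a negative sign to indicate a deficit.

Current account = goods balance + services balance + net primary income + net secondary income
Sum of the known components = -2234.9
Net investment income = CA - (known components) = -1771.1 - (-2234.9) = 463.8

463.8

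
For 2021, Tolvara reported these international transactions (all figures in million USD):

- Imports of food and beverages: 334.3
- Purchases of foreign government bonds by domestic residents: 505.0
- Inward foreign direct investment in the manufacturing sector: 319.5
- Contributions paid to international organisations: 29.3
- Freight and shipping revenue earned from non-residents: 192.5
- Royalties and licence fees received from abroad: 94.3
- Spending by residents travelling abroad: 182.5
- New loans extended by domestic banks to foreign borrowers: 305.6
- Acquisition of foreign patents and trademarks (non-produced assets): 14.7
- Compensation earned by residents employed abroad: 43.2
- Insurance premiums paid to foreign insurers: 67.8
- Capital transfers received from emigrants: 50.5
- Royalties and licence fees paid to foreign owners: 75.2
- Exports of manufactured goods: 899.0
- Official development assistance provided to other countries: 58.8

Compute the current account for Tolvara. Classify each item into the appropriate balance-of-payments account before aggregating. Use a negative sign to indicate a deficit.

481.1

Goods: -334.3 + 899.0 = 564.7
Services: -182.5 + 192.5 - 67.8 + 94.3 - 75.2 = -38.7
Primary income: 43.2
Secondary income: -58.8 - 29.3 = -88.1
Current account = 564.7 + (-38.7) + 43.2 + (-88.1) = 481.1
(Excluded from the current account — financial account: purchases of foreign government bonds by domestic residents 505.0, inward foreign direct investment in the manufacturing sector 319.5, new loans extended by domestic banks to foreign borrowers 305.6; capital account: acquisition of foreign patents and trademarks (non-produced assets) 14.7, capital transfers received from emigrants 50.5.)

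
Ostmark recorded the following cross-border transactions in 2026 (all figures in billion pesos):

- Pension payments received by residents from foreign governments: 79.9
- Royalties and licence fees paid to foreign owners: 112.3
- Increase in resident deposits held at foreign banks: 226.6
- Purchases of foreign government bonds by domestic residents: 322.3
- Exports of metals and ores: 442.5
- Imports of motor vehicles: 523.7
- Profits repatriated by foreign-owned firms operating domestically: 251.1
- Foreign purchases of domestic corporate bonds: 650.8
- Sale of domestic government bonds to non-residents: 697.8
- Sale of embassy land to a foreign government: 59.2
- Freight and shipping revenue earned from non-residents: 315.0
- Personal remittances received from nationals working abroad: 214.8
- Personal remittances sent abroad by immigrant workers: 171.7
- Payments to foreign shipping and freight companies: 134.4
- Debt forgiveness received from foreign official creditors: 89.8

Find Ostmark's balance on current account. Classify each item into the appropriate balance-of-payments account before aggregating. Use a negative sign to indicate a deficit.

-141.0

Goods: -523.7 + 442.5 = -81.2
Services: -134.4 + 315.0 - 112.3 = 68.3
Primary income: -251.1
Secondary income: -171.7 + 79.9 + 214.8 = 123.0
Current account = (-81.2) + 68.3 + (-251.1) + 123.0 = -141.0
(Excluded from the current account — financial account: increase in resident deposits held at foreign banks 226.6, purchases of foreign government bonds by domestic residents 322.3, foreign purchases of domestic corporate bonds 650.8, sale of domestic government bonds to non-residents 697.8; capital account: sale of embassy land to a foreign government 59.2, debt forgiveness received from foreign official creditors 89.8.)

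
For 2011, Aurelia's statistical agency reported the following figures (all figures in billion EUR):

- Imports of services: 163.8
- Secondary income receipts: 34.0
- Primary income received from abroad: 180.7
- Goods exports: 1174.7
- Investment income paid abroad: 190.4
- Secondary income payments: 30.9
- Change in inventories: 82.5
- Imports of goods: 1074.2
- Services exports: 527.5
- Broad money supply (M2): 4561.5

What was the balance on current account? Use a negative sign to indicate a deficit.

Goods balance = 1174.7 - 1074.2 = 100.5
Services balance = 527.5 - 163.8 = 363.7
Trade balance (goods + services) = 100.5 + 363.7 = 464.2
Net primary income = 180.7 - 190.4 = -9.7
Net secondary income = 34.0 - 30.9 = 3.1
Current account = 464.2 + (-9.7) + 3.1 = 457.6

457.6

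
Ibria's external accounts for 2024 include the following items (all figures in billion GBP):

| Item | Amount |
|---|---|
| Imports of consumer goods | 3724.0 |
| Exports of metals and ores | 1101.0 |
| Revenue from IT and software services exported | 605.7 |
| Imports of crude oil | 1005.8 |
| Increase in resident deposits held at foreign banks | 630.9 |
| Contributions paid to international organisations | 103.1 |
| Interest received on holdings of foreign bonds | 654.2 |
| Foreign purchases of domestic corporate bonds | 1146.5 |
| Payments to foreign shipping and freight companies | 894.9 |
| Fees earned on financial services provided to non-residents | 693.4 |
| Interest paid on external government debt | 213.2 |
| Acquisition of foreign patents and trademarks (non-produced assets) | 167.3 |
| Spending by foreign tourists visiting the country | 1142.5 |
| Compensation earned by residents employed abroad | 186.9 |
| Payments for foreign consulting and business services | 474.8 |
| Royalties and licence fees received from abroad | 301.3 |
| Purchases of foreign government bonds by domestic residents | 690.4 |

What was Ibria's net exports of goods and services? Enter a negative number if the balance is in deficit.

Goods: -3724.0 + 1101.0 - 1005.8 = -3628.8
Services: 605.7 + 693.4 + 1142.5 + 301.3 - 894.9 - 474.8 = 1373.2
Trade balance = -3628.8 + 1373.2 = -2255.6
(Excluded from the trade balance — financial account: increase in resident deposits held at foreign banks 630.9, foreign purchases of domestic corporate bonds 1146.5, purchases of foreign government bonds by domestic residents 690.4; secondary income: contributions paid to international organisations 103.1; primary income: interest received on holdings of foreign bonds 654.2, interest paid on external government debt 213.2, compensation earned by residents employed abroad 186.9; capital account: acquisition of foreign patents and trademarks (non-produced assets) 167.3.)

-2255.6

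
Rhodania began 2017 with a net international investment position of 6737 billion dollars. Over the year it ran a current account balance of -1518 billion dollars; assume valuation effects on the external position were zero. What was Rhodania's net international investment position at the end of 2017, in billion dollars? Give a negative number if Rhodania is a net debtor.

5219

With no valuation effects, change in NIIP = current account = -1518
End-of-year NIIP = 6737 + (-1518) = 5219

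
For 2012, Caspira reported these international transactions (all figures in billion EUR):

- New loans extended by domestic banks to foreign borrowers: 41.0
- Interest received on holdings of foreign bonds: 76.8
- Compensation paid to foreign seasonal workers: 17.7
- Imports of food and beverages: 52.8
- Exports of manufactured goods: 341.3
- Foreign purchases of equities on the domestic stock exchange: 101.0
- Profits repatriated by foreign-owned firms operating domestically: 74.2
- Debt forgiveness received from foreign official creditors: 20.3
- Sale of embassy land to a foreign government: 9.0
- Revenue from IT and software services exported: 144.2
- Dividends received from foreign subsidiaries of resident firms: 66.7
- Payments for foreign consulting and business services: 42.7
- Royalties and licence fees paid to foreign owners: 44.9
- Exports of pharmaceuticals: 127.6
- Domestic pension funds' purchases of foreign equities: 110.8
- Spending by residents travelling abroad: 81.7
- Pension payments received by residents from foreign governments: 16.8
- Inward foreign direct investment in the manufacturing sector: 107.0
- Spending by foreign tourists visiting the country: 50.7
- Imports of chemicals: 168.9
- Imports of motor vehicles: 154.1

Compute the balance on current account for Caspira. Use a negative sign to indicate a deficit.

Goods: -52.8 + 341.3 - 154.1 + 127.6 - 168.9 = 93.1
Services: -81.7 + 144.2 - 44.9 + 50.7 - 42.7 = 25.6
Primary income: -17.7 + 66.7 + 76.8 - 74.2 = 51.6
Secondary income: 16.8
Current account = 93.1 + 25.6 + 51.6 + 16.8 = 187.1
(Excluded from the current account — financial account: new loans extended by domestic banks to foreign borrowers 41.0, foreign purchases of equities on the domestic stock exchange 101.0, domestic pension funds' purchases of foreign equities 110.8, inward foreign direct investment in the manufacturing sector 107.0; capital account: debt forgiveness received from foreign official creditors 20.3, sale of embassy land to a foreign government 9.0.)

187.1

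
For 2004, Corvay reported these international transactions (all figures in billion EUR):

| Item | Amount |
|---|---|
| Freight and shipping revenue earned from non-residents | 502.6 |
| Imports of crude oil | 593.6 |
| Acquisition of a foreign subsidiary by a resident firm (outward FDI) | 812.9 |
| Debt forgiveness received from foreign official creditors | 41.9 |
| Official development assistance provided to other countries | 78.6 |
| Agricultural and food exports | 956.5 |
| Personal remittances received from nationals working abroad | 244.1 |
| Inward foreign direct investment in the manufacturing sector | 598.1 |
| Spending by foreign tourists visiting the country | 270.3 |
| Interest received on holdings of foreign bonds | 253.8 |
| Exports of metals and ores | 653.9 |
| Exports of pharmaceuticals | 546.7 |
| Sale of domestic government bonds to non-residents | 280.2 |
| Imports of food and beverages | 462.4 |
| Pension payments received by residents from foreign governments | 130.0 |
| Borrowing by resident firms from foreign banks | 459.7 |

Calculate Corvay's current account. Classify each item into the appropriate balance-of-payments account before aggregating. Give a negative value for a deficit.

Goods: 653.9 - 462.4 - 593.6 + 956.5 + 546.7 = 1101.1
Services: 270.3 + 502.6 = 772.9
Primary income: 253.8
Secondary income: 244.1 - 78.6 + 130.0 = 295.5
Current account = 1101.1 + 772.9 + 253.8 + 295.5 = 2423.3
(Excluded from the current account — financial account: acquisition of a foreign subsidiary by a resident firm (outward FDI) 812.9, inward foreign direct investment in the manufacturing sector 598.1, sale of domestic government bonds to non-residents 280.2, borrowing by resident firms from foreign banks 459.7; capital account: debt forgiveness received from foreign official creditors 41.9.)

2423.3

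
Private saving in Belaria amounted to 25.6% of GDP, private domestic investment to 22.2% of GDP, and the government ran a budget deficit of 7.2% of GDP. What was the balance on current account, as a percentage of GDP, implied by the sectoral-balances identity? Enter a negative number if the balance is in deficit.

-3.8

By the sectoral-balances identity, CA = (S_private - I) + (T - G).
Private balance = 25.6 - 22.2 = 3.4
Government balance (T - G) = -7.2
CA = 3.4 + (-7.2) = -3.8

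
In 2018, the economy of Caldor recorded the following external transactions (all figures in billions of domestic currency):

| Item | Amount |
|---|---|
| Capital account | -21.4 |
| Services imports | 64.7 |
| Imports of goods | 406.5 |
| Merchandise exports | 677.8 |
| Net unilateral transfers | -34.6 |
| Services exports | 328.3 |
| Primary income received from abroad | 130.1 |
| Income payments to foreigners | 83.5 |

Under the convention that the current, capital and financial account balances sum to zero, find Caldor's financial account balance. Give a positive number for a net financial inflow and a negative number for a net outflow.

-525.5

Goods balance = 677.8 - 406.5 = 271.3
Services balance = 328.3 - 64.7 = 263.6
Trade balance (goods + services) = 271.3 + 263.6 = 534.9
Net primary income = 130.1 - 83.5 = 46.6
Net secondary income = -34.6
Current account = 534.9 + 46.6 + (-34.6) = 546.9
Financial account = -(546.9 + (-21.4)) = -525.5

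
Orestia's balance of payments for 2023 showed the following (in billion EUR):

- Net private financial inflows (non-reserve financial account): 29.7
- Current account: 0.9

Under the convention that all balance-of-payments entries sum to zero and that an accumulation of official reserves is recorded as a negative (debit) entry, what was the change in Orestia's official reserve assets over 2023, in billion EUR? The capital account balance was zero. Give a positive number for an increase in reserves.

30.6

Official reserve transactions balance = -(0.9 + 29.7) = -30.6
An accumulation of reserves is recorded as a debit (negative entry), so the change in the stock of reserves is the negative of that balance.
Change in official reserves = -(-30.6) = 30.6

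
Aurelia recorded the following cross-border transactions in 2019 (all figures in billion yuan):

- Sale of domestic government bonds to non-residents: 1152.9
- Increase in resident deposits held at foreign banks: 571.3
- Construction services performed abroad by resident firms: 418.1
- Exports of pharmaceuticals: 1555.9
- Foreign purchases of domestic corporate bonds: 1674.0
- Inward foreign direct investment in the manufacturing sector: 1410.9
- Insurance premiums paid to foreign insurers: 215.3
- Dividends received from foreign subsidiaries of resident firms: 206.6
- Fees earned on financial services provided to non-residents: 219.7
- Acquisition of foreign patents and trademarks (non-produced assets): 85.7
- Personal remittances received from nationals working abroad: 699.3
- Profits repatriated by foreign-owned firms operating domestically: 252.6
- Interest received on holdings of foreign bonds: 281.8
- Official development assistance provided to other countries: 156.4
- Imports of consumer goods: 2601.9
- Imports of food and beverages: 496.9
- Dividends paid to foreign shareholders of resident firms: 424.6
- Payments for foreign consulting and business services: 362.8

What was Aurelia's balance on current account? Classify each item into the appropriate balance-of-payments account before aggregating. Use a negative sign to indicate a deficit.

-1129.1

Goods: -496.9 - 2601.9 + 1555.9 = -1542.9
Services: 418.1 - 362.8 + 219.7 - 215.3 = 59.7
Primary income: 206.6 - 252.6 + 281.8 - 424.6 = -188.8
Secondary income: 699.3 - 156.4 = 542.9
Current account = (-1542.9) + 59.7 + (-188.8) + 542.9 = -1129.1
(Excluded from the current account — financial account: sale of domestic government bonds to non-residents 1152.9, increase in resident deposits held at foreign banks 571.3, foreign purchases of domestic corporate bonds 1674.0, inward foreign direct investment in the manufacturing sector 1410.9; capital account: acquisition of foreign patents and trademarks (non-produced assets) 85.7.)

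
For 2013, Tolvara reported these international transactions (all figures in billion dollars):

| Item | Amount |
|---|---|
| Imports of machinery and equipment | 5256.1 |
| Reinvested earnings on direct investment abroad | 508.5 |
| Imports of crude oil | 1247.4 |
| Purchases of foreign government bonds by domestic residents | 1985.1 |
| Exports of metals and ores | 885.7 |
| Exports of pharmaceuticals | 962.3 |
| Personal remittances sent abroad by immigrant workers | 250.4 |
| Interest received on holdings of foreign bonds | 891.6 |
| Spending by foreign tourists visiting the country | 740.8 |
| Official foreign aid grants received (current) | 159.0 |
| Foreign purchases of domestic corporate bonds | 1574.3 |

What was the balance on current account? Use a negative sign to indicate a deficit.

-2606.0

Goods: 962.3 - 5256.1 - 1247.4 + 885.7 = -4655.5
Services: 740.8
Primary income: 508.5 + 891.6 = 1400.1
Secondary income: -250.4 + 159.0 = -91.4
Current account = (-4655.5) + 740.8 + 1400.1 + (-91.4) = -2606.0
(Excluded from the current account — financial account: purchases of foreign government bonds by domestic residents 1985.1, foreign purchases of domestic corporate bonds 1574.3.)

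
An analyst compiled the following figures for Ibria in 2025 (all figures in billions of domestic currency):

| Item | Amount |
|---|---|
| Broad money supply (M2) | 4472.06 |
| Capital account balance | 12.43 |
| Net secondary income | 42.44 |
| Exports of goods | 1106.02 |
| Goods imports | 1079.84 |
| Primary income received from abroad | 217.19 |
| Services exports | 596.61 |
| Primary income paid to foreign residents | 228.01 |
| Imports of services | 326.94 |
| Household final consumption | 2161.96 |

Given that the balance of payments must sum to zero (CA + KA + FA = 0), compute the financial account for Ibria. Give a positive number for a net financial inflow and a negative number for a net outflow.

-339.90

Goods balance = 1106.02 - 1079.84 = 26.18
Services balance = 596.61 - 326.94 = 269.67
Trade balance (goods + services) = 26.18 + 269.67 = 295.85
Net primary income = 217.19 - 228.01 = -10.82
Net secondary income = 42.44
Current account = 295.85 + (-10.82) + 42.44 = 327.47
Financial account = -(327.47 + 12.43) = -339.90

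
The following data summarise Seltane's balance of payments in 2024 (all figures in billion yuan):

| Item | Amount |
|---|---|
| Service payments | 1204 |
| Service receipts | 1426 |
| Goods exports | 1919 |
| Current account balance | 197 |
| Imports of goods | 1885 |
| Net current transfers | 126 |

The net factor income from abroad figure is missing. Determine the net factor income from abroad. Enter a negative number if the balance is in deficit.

Current account = goods balance + services balance + net primary income + net secondary income
Sum of the known components = 382
Net factor income from abroad = CA - (known components) = 197 - 382 = -185

-185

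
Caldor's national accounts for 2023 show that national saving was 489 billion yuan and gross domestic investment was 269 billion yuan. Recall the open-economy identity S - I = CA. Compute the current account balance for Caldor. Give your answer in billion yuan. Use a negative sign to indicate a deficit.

CA = S - I = 489 - 269 = 220

220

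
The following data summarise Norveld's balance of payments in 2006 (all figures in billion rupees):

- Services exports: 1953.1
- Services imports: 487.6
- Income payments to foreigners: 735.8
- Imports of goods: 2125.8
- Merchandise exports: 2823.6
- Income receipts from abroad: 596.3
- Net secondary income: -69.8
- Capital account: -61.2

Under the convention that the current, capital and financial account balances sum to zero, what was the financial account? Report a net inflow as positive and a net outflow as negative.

-1892.8

Goods balance = 2823.6 - 2125.8 = 697.8
Services balance = 1953.1 - 487.6 = 1465.5
Trade balance (goods + services) = 697.8 + 1465.5 = 2163.3
Net primary income = 596.3 - 735.8 = -139.5
Net secondary income = -69.8
Current account = 2163.3 + (-139.5) + (-69.8) = 1954.0
Financial account = -(1954.0 + (-61.2)) = -1892.8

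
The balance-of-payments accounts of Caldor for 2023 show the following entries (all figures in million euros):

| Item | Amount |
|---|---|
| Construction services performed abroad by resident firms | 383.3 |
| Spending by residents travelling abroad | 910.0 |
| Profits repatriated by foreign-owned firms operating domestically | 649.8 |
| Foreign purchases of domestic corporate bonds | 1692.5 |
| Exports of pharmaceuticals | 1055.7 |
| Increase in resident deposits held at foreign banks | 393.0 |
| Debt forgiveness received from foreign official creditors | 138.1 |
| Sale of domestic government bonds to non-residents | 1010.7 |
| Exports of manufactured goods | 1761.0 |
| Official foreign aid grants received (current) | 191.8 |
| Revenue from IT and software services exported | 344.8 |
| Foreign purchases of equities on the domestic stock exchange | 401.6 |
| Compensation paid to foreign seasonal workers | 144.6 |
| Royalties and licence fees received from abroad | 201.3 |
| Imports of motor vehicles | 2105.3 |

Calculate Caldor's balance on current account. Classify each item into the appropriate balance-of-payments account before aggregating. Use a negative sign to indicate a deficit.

128.2

Goods: -2105.3 + 1055.7 + 1761.0 = 711.4
Services: 383.3 + 344.8 + 201.3 - 910.0 = 19.4
Primary income: -144.6 - 649.8 = -794.4
Secondary income: 191.8
Current account = 711.4 + 19.4 + (-794.4) + 191.8 = 128.2
(Excluded from the current account — financial account: foreign purchases of domestic corporate bonds 1692.5, increase in resident deposits held at foreign banks 393.0, sale of domestic government bonds to non-residents 1010.7, foreign purchases of equities on the domestic stock exchange 401.6; capital account: debt forgiveness received from foreign official creditors 138.1.)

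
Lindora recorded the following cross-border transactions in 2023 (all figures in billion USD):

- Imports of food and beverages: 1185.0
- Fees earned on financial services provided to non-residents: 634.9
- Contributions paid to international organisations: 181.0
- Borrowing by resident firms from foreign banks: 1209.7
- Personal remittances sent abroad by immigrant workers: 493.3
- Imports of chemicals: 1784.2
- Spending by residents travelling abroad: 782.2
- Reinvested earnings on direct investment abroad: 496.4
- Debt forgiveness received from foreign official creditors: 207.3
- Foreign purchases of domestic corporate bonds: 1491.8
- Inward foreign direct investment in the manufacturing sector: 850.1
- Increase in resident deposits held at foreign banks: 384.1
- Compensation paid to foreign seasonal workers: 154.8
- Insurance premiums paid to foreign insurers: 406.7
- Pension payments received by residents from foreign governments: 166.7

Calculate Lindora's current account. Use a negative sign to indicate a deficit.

-3689.2

Goods: -1784.2 - 1185.0 = -2969.2
Services: 634.9 - 782.2 - 406.7 = -554.0
Primary income: 496.4 - 154.8 = 341.6
Secondary income: -181.0 + 166.7 - 493.3 = -507.6
Current account = (-2969.2) + (-554.0) + 341.6 + (-507.6) = -3689.2
(Excluded from the current account — financial account: borrowing by resident firms from foreign banks 1209.7, foreign purchases of domestic corporate bonds 1491.8, inward foreign direct investment in the manufacturing sector 850.1, increase in resident deposits held at foreign banks 384.1; capital account: debt forgiveness received from foreign official creditors 207.3.)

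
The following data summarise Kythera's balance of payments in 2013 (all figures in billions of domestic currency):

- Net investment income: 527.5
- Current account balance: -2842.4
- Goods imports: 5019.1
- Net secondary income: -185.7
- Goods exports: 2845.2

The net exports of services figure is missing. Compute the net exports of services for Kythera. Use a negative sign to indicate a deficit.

Current account = goods balance + services balance + net primary income + net secondary income
Sum of the known components = -1832.1
Net exports of services = CA - (known components) = -2842.4 - (-1832.1) = -1010.3

-1010.3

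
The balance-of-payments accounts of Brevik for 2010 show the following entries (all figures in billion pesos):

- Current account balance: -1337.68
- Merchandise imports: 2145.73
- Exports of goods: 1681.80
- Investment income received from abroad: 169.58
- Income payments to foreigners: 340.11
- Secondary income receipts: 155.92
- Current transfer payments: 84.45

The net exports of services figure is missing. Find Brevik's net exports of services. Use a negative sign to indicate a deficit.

-774.69

Current account = goods balance + services balance + net primary income + net secondary income
Sum of the known components = -562.99
Net exports of services = CA - (known components) = -1337.68 - (-562.99) = -774.69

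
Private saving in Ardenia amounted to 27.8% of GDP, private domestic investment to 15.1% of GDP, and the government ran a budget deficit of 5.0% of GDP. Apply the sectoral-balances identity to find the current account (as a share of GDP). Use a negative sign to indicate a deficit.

By the sectoral-balances identity, CA = (S_private - I) + (T - G).
Private balance = 27.8 - 15.1 = 12.7
Government balance (T - G) = -5.0
CA = 12.7 + (-5.0) = 7.7

7.7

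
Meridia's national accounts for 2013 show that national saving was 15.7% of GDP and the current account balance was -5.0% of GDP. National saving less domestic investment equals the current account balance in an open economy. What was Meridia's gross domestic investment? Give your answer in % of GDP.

20.7

I = S - CA = 15.7 - (-5.0) = 20.7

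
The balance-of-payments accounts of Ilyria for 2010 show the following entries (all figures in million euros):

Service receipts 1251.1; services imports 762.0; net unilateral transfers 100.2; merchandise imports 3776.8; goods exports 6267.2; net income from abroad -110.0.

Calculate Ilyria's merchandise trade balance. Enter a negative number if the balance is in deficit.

2490.4

Goods balance = 6267.2 - 3776.8 = 2490.4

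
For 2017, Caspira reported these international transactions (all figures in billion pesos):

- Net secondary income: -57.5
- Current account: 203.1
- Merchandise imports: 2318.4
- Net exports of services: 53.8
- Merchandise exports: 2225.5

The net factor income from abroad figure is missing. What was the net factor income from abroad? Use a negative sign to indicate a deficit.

299.7

Current account = goods balance + services balance + net primary income + net secondary income
Sum of the known components = -96.6
Net factor income from abroad = CA - (known components) = 203.1 - (-96.6) = 299.7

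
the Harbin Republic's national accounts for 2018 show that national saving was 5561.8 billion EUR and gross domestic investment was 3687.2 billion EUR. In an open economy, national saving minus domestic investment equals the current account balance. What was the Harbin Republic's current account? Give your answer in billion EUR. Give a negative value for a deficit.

CA = S - I = 5561.8 - 3687.2 = 1874.6

1874.6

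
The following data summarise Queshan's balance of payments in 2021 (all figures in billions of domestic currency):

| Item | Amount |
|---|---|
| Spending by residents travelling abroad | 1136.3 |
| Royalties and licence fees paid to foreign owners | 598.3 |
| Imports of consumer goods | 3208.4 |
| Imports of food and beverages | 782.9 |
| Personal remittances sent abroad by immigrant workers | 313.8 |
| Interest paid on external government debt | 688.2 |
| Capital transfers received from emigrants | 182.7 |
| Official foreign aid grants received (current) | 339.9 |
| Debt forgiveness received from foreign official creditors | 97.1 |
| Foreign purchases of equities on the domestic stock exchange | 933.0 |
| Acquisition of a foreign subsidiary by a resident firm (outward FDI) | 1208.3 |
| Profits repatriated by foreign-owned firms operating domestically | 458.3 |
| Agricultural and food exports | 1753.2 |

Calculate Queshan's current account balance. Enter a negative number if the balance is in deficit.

-5093.1

Goods: -782.9 + 1753.2 - 3208.4 = -2238.1
Services: -598.3 - 1136.3 = -1734.6
Primary income: -688.2 - 458.3 = -1146.5
Secondary income: 339.9 - 313.8 = 26.1
Current account = (-2238.1) + (-1734.6) + (-1146.5) + 26.1 = -5093.1
(Excluded from the current account — capital account: capital transfers received from emigrants 182.7, debt forgiveness received from foreign official creditors 97.1; financial account: foreign purchases of equities on the domestic stock exchange 933.0, acquisition of a foreign subsidiary by a resident firm (outward FDI) 1208.3.)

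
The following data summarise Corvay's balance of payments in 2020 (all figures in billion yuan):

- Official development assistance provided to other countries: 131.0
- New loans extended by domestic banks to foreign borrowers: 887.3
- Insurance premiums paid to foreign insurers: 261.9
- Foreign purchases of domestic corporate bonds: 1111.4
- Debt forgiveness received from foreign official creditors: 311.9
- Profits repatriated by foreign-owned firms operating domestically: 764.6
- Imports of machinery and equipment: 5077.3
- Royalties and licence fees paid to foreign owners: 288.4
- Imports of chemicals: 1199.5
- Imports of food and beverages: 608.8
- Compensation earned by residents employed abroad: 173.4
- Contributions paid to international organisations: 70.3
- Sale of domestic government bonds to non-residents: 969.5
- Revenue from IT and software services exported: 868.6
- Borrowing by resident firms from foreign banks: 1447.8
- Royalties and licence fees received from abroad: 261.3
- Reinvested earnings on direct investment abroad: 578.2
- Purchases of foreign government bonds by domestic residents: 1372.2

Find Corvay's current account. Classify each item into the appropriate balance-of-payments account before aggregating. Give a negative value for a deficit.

Goods: -5077.3 - 1199.5 - 608.8 = -6885.6
Services: 261.3 - 261.9 + 868.6 - 288.4 = 579.6
Primary income: -764.6 + 578.2 + 173.4 = -13.0
Secondary income: -131.0 - 70.3 = -201.3
Current account = (-6885.6) + 579.6 + (-13.0) + (-201.3) = -6520.3
(Excluded from the current account — financial account: new loans extended by domestic banks to foreign borrowers 887.3, foreign purchases of domestic corporate bonds 1111.4, sale of domestic government bonds to non-residents 969.5, borrowing by resident firms from foreign banks 1447.8, purchases of foreign government bonds by domestic residents 1372.2; capital account: debt forgiveness received from foreign official creditors 311.9.)

-6520.3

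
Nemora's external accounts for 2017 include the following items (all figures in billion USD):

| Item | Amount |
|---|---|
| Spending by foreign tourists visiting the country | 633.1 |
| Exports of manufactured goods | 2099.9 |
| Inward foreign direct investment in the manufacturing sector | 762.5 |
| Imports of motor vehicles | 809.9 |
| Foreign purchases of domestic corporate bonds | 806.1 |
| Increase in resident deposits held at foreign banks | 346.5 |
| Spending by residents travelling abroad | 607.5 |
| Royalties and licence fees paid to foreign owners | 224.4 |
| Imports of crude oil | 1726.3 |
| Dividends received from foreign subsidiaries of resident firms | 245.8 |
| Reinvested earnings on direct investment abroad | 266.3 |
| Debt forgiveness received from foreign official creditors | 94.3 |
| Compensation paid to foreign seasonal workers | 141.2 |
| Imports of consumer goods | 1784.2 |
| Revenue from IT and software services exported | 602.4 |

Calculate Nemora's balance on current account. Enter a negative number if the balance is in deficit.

-1446.0

Goods: 2099.9 - 809.9 - 1784.2 - 1726.3 = -2220.5
Services: 602.4 - 224.4 - 607.5 + 633.1 = 403.6
Primary income: 245.8 + 266.3 - 141.2 = 370.9
Current account = (-2220.5) + 403.6 + 370.9 = -1446.0
(Excluded from the current account — financial account: inward foreign direct investment in the manufacturing sector 762.5, foreign purchases of domestic corporate bonds 806.1, increase in resident deposits held at foreign banks 346.5; capital account: debt forgiveness received from foreign official creditors 94.3.)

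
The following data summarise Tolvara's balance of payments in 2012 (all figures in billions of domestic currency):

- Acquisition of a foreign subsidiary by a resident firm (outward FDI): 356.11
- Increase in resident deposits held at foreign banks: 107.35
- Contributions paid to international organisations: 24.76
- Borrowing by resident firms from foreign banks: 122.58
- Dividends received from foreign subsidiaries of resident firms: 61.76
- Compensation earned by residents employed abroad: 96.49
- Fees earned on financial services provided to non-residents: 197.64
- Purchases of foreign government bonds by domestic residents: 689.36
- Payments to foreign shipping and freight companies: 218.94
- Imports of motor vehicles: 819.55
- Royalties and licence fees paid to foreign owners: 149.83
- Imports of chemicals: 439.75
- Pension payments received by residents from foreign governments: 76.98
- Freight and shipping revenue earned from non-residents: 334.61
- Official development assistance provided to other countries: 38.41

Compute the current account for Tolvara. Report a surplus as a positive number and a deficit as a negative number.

-923.76

Goods: -819.55 - 439.75 = -1259.30
Services: -218.94 - 149.83 + 334.61 + 197.64 = 163.48
Primary income: 61.76 + 96.49 = 158.25
Secondary income: -38.41 + 76.98 - 24.76 = 13.81
Current account = (-1259.30) + 163.48 + 158.25 + 13.81 = -923.76
(Excluded from the current account — financial account: acquisition of a foreign subsidiary by a resident firm (outward FDI) 356.11, increase in resident deposits held at foreign banks 107.35, borrowing by resident firms from foreign banks 122.58, purchases of foreign government bonds by domestic residents 689.36.)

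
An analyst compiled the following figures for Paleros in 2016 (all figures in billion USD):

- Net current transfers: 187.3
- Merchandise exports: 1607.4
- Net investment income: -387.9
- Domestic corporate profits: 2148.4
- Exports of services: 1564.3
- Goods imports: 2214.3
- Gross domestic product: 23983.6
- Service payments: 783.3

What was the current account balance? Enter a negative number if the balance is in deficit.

-26.5

Goods balance = 1607.4 - 2214.3 = -606.9
Services balance = 1564.3 - 783.3 = 781.0
Trade balance (goods + services) = -606.9 + 781.0 = 174.1
Net primary income = -387.9
Net secondary income = 187.3
Current account = 174.1 + (-387.9) + 187.3 = -26.5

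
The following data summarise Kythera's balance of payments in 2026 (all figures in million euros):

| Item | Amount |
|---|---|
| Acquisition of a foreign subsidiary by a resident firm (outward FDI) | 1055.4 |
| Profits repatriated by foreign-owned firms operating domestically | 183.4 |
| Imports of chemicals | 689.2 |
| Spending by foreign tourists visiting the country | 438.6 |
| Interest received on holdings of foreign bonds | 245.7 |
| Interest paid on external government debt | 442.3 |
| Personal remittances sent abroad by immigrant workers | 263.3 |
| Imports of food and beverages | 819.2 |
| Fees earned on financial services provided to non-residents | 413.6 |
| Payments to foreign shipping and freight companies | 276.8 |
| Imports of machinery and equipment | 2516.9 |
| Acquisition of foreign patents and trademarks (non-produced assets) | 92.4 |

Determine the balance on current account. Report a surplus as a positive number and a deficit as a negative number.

Goods: -2516.9 - 689.2 - 819.2 = -4025.3
Services: 413.6 - 276.8 + 438.6 = 575.4
Primary income: 245.7 - 442.3 - 183.4 = -380.0
Secondary income: -263.3
Current account = (-4025.3) + 575.4 + (-380.0) + (-263.3) = -4093.2
(Excluded from the current account — financial account: acquisition of a foreign subsidiary by a resident firm (outward FDI) 1055.4; capital account: acquisition of foreign patents and trademarks (non-produced assets) 92.4.)

-4093.2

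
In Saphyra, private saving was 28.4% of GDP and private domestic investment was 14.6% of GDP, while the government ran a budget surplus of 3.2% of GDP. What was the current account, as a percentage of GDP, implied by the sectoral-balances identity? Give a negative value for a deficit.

17.0

By the sectoral-balances identity, CA = (S_private - I) + (T - G).
Private balance = 28.4 - 14.6 = 13.8
Government balance (T - G) = 3.2
CA = 13.8 + 3.2 = 17.0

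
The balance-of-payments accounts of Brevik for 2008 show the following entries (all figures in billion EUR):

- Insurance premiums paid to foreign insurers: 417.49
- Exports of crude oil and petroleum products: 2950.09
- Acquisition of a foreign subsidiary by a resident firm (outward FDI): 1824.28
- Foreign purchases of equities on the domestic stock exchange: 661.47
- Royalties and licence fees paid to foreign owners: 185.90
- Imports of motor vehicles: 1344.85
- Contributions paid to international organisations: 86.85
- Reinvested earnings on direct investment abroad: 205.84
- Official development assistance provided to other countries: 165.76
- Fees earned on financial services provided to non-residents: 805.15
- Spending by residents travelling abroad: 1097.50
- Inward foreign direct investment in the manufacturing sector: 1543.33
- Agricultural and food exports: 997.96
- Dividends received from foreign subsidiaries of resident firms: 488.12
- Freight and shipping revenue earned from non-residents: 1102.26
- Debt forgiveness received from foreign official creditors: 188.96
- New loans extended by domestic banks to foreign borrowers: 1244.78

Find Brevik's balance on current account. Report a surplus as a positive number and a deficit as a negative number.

3251.07

Goods: -1344.85 + 2950.09 + 997.96 = 2603.20
Services: -417.49 - 1097.50 - 185.90 + 805.15 + 1102.26 = 206.52
Primary income: 488.12 + 205.84 = 693.96
Secondary income: -165.76 - 86.85 = -252.61
Current account = 2603.20 + 206.52 + 693.96 + (-252.61) = 3251.07
(Excluded from the current account — financial account: acquisition of a foreign subsidiary by a resident firm (outward FDI) 1824.28, foreign purchases of equities on the domestic stock exchange 661.47, inward foreign direct investment in the manufacturing sector 1543.33, new loans extended by domestic banks to foreign borrowers 1244.78; capital account: debt forgiveness received from foreign official creditors 188.96.)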